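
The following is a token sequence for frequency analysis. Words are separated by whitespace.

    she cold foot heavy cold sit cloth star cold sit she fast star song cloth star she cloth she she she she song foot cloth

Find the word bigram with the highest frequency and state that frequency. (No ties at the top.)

"she she", 3 times

Bigram frequencies (highest first):
  she she: 3
  cold sit: 2
  cloth star: 2
  she cold: 1
  cold foot: 1
  foot heavy: 1
  … (14 more, each ≤ 1)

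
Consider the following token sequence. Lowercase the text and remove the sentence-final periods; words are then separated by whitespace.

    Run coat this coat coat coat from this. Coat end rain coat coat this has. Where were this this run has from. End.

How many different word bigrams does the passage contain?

23 tokens → 22 bigram windows in total.
Repeated bigrams (each contributes count−1 duplicates):
  coat coat: 3
  coat this: 2
  this coat: 2
4 duplicate windows → 22 − 4 = 18 distinct.

18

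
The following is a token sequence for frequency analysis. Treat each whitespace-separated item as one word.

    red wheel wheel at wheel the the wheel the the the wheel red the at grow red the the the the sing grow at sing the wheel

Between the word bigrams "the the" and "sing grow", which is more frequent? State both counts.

"the the" (6 vs 1)

"the the": 6 occurrences
"sing grow": 1 occurrence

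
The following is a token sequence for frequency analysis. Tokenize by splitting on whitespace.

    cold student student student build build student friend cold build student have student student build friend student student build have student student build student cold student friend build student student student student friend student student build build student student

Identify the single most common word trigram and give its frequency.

"student student build", 5 times

Trigram frequencies (highest first):
  student student build: 5
  student student student: 3
  student build build: 2
  build build student: 2
  have student student: 2
  friend student student: 2
  … (20 more, each ≤ 2)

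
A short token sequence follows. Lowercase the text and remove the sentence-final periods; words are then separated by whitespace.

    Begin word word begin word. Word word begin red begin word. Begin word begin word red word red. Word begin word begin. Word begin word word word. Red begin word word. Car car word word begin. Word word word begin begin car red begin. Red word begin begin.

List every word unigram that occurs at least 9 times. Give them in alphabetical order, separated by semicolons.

begin; word

Unigram counts meeting the condition (at least 9 times):
  begin: 16
  word: 23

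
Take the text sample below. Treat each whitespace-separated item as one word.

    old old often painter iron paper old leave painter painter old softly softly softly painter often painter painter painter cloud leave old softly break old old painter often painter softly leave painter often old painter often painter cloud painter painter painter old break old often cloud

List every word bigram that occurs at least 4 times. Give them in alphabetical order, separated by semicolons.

Bigram counts meeting the condition (at least 4 times):
  often painter: 4
  painter often: 4
  painter painter: 5

often painter; painter often; painter painter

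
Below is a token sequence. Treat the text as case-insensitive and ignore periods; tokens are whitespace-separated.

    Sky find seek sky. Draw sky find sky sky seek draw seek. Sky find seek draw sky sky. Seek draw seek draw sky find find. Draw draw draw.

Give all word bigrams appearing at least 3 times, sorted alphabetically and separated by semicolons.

draw sky; seek draw; sky find

Bigram counts meeting the condition (at least 3 times):
  draw sky: 3
  seek draw: 4
  sky find: 4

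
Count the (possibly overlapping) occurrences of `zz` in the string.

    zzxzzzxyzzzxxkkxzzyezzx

Sliding a length-2 window over the 23 characters (22 positions):
  position 1–2: zz
  position 4–5: zz
  position 5–6: zz
  position 9–10: zz
  position 10–11: zz
  position 17–18: zz
  position 21–22: zz

7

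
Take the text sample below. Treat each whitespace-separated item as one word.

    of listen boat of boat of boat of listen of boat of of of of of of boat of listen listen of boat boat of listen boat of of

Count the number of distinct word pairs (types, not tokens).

29 tokens → 28 bigram windows in total.
Repeated bigrams (each contributes count−1 duplicates):
  boat of: 7
  of of: 6
  of boat: 5
  of listen: 4
  listen boat: 2
  listen of: 2
20 duplicate windows → 28 − 20 = 8 distinct.

8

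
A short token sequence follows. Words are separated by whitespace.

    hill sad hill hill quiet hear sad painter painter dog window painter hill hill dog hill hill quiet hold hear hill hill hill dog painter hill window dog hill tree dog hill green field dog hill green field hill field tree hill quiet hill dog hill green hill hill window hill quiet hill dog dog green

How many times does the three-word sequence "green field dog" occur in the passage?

Scanning the 54 overlapping trigram windows for "green field dog":
  position 33–35: green field dog

1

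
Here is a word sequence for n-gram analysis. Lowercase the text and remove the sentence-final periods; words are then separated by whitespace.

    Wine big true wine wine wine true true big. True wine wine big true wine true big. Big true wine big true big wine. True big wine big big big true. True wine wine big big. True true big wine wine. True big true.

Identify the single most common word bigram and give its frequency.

Bigram frequencies (highest first):
  big true: 8
  true big: 6
  wine big: 5
  true wine: 5
  wine wine: 5
  wine true: 4
  … (3 more, each ≤ 4)

"big true", 8 times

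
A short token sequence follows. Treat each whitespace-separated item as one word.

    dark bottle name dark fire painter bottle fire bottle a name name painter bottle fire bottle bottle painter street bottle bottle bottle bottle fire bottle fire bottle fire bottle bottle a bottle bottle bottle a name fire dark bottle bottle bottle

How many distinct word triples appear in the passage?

41 tokens → 39 trigram windows in total.
Repeated trigrams (each contributes count−1 duplicates):
  bottle fire bottle: 5
  bottle bottle bottle: 4
  bottle a name: 2
  bottle bottle a: 2
  fire bottle bottle: 2
  fire bottle fire: 2
  painter bottle fire: 2
12 duplicate windows → 39 − 12 = 27 distinct.

27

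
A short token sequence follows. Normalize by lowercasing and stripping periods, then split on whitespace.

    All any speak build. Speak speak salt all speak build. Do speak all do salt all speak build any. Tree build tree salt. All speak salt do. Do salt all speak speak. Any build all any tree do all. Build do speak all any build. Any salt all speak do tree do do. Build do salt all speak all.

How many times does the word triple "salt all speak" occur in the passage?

6

Scanning the 57 overlapping trigram windows for "salt all speak":
  position 7–9: salt all speak
  position 15–17: salt all speak
  position 23–25: salt all speak
  position 29–31: salt all speak
  position 47–49: salt all speak
  position 56–58: salt all speak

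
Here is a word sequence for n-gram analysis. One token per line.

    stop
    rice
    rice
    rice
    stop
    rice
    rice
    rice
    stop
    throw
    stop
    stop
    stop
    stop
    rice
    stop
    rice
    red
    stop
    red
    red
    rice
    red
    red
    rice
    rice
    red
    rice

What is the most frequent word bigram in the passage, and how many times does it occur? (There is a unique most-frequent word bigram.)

Bigram frequencies (highest first):
  rice rice: 5
  stop rice: 4
  rice stop: 3
  stop stop: 3
  rice red: 3
  red rice: 3
  … (5 more, each ≤ 2)

"rice rice", 5 times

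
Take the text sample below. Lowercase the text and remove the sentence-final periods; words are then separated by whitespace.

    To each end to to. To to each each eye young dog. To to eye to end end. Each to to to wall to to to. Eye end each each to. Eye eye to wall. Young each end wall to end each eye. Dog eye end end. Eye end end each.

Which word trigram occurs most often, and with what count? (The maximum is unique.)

"to to to", 4 times

Trigram frequencies (highest first):
  to to to: 4
  to to eye: 2
  end end each: 2
  eye end end: 2
  to each end: 1
  each end to: 1
  … (37 more, each ≤ 1)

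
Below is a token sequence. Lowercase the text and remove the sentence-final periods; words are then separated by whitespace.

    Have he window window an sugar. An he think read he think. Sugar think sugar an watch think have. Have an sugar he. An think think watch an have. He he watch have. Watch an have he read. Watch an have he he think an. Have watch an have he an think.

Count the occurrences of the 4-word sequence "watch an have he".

4

Scanning the 49 overlapping 4-gram windows for "watch an have he":
  position 27–30: watch an have he
  position 34–37: watch an have he
  position 39–42: watch an have he
  position 47–50: watch an have he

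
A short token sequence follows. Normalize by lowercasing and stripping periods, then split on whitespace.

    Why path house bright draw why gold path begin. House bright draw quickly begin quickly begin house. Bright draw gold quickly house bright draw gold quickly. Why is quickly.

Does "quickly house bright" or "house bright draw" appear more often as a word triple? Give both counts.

"quickly house bright": 1 occurrence
"house bright draw": 4 occurrences

"house bright draw" (4 vs 1)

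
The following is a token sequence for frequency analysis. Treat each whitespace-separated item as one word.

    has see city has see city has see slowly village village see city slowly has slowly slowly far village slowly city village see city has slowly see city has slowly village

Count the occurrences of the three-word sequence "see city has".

Scanning the 29 overlapping trigram windows for "see city has":
  position 2–4: see city has
  position 5–7: see city has
  position 23–25: see city has
  position 27–29: see city has

4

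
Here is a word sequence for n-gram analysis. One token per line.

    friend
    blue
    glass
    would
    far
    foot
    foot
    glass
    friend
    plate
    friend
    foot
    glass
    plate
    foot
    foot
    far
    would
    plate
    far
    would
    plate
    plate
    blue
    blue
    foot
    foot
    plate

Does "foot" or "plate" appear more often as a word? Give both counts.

"foot" (7 vs 6)

"foot": 7 occurrences
"plate": 6 occurrences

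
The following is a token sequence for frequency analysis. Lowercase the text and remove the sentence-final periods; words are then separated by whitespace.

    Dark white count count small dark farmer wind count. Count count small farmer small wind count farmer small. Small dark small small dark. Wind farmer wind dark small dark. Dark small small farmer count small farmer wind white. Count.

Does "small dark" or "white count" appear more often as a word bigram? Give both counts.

"small dark" (4 vs 2)

"small dark": 4 occurrences
"white count": 2 occurrences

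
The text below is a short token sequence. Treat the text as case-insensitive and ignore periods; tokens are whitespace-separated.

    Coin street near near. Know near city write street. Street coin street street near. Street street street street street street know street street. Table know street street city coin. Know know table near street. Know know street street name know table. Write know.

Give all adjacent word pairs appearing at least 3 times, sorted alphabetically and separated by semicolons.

know street; street street

Bigram counts meeting the condition (at least 3 times):
  know street: 3
  street street: 10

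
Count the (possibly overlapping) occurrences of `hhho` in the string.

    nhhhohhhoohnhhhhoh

3

Sliding a length-4 window over the 18 characters (15 positions):
  position 2–5: hhho
  position 6–9: hhho
  position 14–17: hhho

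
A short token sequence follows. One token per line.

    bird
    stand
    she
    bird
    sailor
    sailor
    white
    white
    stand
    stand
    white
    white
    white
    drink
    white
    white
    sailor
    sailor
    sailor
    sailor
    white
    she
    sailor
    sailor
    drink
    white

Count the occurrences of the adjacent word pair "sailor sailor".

5

Scanning the 25 overlapping bigram windows for "sailor sailor":
  position 5–6: sailor sailor
  position 17–18: sailor sailor
  position 18–19: sailor sailor
  position 19–20: sailor sailor
  position 23–24: sailor sailor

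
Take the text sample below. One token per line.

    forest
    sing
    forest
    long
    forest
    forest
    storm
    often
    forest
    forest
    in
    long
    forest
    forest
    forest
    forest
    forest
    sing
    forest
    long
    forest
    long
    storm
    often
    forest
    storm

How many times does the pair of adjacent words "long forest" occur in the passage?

3

Scanning the 25 overlapping bigram windows for "long forest":
  position 4–5: long forest
  position 12–13: long forest
  position 20–21: long forest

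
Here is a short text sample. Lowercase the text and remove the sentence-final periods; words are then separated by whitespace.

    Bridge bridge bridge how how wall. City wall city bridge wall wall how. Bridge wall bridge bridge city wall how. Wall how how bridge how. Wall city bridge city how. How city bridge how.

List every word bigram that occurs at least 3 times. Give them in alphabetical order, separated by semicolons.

Bigram counts meeting the condition (at least 3 times):
  bridge bridge: 3
  bridge how: 3
  city bridge: 3
  how how: 3
  how wall: 3
  wall city: 3
  wall how: 3

bridge bridge; bridge how; city bridge; how how; how wall; wall city; wall how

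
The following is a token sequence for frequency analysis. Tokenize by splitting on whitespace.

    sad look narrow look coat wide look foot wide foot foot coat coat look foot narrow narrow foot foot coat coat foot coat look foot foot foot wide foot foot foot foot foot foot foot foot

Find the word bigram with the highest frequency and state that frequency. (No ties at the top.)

"foot foot", 11 times

Bigram frequencies (highest first):
  foot foot: 11
  look foot: 3
  foot coat: 3
  foot wide: 2
  wide foot: 2
  coat coat: 2
  … (11 more, each ≤ 2)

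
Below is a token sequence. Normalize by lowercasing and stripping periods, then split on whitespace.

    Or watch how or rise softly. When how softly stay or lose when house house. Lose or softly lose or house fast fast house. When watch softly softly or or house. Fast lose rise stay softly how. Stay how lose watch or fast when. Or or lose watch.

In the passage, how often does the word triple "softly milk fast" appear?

Scanning the 46 overlapping trigram windows for "softly milk fast":
  (none found)

0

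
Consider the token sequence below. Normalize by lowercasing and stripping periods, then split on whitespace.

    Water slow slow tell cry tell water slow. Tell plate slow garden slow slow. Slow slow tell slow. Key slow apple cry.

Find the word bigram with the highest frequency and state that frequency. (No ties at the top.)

"slow slow", 4 times

Bigram frequencies (highest first):
  slow slow: 4
  slow tell: 3
  water slow: 2
  tell cry: 1
  cry tell: 1
  tell water: 1
  … (9 more, each ≤ 1)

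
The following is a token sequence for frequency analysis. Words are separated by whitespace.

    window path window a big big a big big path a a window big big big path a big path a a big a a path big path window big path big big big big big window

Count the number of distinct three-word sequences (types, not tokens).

37 tokens → 35 trigram windows in total.
Repeated trigrams (each contributes count−1 duplicates):
  big big big: 4
  big path a: 3
  a big big: 2
  big big path: 2
  path a a: 2
8 duplicate windows → 35 − 8 = 27 distinct.

27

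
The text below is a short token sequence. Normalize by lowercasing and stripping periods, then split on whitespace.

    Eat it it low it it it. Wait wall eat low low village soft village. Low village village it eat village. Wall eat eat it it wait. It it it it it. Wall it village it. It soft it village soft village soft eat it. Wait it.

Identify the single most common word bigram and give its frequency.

Bigram frequencies (highest first):
  it it: 9
  eat it: 3
  it wait: 3
  village soft: 3
  wall eat: 2
  low village: 2
  … (20 more, each ≤ 2)

"it it", 9 times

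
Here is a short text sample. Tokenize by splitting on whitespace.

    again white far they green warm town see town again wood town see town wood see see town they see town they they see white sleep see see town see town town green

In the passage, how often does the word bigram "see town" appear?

Scanning the 32 overlapping bigram windows for "see town":
  position 8–9: see town
  position 13–14: see town
  position 17–18: see town
  position 20–21: see town
  position 28–29: see town
  position 30–31: see town

6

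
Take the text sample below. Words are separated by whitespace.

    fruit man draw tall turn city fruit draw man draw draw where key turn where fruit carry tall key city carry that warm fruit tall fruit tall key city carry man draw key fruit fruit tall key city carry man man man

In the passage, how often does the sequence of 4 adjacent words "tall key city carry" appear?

Scanning the 39 overlapping 4-gram windows for "tall key city carry":
  position 18–21: tall key city carry
  position 27–30: tall key city carry
  position 36–39: tall key city carry

3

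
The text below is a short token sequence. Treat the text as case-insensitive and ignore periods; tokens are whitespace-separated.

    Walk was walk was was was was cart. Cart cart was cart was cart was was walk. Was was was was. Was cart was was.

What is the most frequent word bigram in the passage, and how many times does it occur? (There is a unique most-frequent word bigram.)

"was was", 9 times

Bigram frequencies (highest first):
  was was: 9
  was cart: 4
  cart was: 4
  walk was: 3
  was walk: 2
  cart cart: 2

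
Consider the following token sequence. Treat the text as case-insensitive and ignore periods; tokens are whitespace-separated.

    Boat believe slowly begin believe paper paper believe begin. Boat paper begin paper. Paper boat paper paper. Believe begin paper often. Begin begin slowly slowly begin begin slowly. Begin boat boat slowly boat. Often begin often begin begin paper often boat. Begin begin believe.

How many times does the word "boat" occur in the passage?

Scanning the 44 tokens for "boat":
  position 1: boat
  position 10: boat
  position 15: boat
  position 30: boat
  position 31: boat
  position 33: boat
  position 41: boat

7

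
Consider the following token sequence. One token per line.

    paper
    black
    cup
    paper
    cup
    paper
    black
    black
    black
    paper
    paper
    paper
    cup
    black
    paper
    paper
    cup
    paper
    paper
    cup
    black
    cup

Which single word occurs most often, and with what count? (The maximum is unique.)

"paper", 10 times

Unigram frequencies (highest first):
  paper: 10
  black: 6
  cup: 6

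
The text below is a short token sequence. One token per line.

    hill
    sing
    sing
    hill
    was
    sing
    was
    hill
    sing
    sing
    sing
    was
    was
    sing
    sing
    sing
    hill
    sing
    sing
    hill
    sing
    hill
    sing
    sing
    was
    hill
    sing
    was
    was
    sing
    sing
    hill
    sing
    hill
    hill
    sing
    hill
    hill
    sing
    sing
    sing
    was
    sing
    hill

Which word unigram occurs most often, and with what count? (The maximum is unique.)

Unigram frequencies (highest first):
  sing: 23
  hill: 13
  was: 8

"sing", 23 times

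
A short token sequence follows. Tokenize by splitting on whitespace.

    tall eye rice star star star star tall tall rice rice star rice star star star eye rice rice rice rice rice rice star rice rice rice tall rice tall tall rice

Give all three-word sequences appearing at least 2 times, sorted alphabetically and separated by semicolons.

rice rice rice; rice rice star; rice star rice; rice star star; star star star; tall tall rice

Trigram counts meeting the condition (at least 2 times):
  rice rice rice: 5
  rice rice star: 2
  rice star rice: 2
  rice star star: 2
  star star star: 3
  tall tall rice: 2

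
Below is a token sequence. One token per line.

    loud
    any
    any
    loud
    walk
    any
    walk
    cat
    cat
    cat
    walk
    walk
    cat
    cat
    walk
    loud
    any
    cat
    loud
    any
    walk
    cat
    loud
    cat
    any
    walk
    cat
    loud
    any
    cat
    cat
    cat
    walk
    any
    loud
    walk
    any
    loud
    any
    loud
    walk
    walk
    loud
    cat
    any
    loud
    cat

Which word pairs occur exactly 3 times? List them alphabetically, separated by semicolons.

Bigram counts meeting the condition (exactly 3 times):
  any walk: 3
  cat loud: 3
  cat walk: 3
  loud cat: 3
  loud walk: 3
  walk any: 3

any walk; cat loud; cat walk; loud cat; loud walk; walk any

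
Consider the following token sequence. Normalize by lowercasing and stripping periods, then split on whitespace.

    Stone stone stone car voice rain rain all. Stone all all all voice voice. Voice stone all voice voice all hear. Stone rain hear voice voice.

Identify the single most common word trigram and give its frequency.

"all voice voice", 2 times

Trigram frequencies (highest first):
  all voice voice: 2
  stone stone stone: 1
  stone stone car: 1
  stone car voice: 1
  car voice rain: 1
  voice rain rain: 1
  … (17 more, each ≤ 1)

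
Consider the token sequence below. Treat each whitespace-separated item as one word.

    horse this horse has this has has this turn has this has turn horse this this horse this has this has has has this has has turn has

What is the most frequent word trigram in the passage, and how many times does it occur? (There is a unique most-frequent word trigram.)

"has this has", 4 times

Trigram frequencies (highest first):
  has this has: 4
  this has has: 3
  has has this: 2
  horse this horse: 1
  this horse has: 1
  horse has this: 1
  … (14 more, each ≤ 1)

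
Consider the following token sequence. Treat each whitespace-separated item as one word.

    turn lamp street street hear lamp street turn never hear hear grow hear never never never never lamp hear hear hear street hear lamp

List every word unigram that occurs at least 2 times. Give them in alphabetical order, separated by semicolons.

hear; lamp; never; street; turn

Unigram counts meeting the condition (at least 2 times):
  hear: 8
  lamp: 4
  never: 5
  street: 4
  turn: 2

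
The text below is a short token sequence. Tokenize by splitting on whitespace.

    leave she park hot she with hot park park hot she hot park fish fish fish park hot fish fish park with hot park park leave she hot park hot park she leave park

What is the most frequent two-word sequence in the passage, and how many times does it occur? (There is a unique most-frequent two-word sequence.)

Bigram frequencies (highest first):
  hot park: 5
  park hot: 4
  fish fish: 3
  leave she: 2
  hot she: 2
  with hot: 2
  … (12 more, each ≤ 2)

"hot park", 5 times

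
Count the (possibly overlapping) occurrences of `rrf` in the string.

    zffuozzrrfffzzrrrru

Sliding a length-3 window over the 19 characters (17 positions):
  position 8–10: rrf

1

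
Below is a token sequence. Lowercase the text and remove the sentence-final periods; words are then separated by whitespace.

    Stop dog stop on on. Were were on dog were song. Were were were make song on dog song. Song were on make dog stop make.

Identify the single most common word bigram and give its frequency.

"were were", 3 times

Bigram frequencies (highest first):
  were were: 3
  dog stop: 2
  were on: 2
  on dog: 2
  song were: 2
  stop dog: 1
  … (13 more, each ≤ 1)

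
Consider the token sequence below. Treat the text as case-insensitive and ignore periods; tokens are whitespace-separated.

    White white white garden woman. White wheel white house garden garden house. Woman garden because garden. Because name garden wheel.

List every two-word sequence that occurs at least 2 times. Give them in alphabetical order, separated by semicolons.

garden because; white white

Bigram counts meeting the condition (at least 2 times):
  garden because: 2
  white white: 2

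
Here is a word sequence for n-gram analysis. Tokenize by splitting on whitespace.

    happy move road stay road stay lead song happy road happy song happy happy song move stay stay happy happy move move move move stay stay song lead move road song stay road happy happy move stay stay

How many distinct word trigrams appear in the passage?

32

38 tokens → 36 trigram windows in total.
Repeated trigrams (each contributes count−1 duplicates):
  move stay stay: 3
  happy happy move: 2
  move move move: 2
4 duplicate windows → 36 − 4 = 32 distinct.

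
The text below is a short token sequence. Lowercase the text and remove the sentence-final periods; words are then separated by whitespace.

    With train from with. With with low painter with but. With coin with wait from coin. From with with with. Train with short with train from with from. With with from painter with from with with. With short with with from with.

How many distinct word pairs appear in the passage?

20

42 tokens → 41 bigram windows in total.
Repeated bigrams (each contributes count−1 duplicates):
  with with: 8
  from with: 6
  with from: 4
  with train: 3
  painter with: 2
  short with: 2
  train from: 2
  with short: 2
21 duplicate windows → 41 − 21 = 20 distinct.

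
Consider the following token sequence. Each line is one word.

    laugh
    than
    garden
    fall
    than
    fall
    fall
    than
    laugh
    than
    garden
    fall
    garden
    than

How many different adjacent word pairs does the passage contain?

9

14 tokens → 13 bigram windows in total.
Repeated bigrams (each contributes count−1 duplicates):
  fall than: 2
  garden fall: 2
  laugh than: 2
  than garden: 2
4 duplicate windows → 13 − 4 = 9 distinct.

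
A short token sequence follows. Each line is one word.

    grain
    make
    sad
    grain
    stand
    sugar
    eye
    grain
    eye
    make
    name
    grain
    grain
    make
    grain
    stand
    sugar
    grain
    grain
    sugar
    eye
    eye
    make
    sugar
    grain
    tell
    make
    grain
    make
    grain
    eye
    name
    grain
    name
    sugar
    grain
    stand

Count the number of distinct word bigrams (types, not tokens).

37 tokens → 36 bigram windows in total.
Repeated bigrams (each contributes count−1 duplicates):
  grain make: 3
  grain stand: 3
  make grain: 3
  sugar grain: 3
  eye make: 2
  grain eye: 2
  grain grain: 2
  name grain: 2
  … (2 more repeated)
14 duplicate windows → 36 − 14 = 22 distinct.

22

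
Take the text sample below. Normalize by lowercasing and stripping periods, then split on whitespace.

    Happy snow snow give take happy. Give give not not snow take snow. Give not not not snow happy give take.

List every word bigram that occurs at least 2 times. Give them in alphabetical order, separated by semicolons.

Bigram counts meeting the condition (at least 2 times):
  give not: 2
  give take: 2
  happy give: 2
  not not: 3
  not snow: 2
  snow give: 2

give not; give take; happy give; not not; not snow; snow give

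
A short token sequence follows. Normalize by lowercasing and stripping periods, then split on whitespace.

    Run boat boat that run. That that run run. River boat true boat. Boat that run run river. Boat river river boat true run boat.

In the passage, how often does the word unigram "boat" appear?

Scanning the 25 tokens for "boat":
  position 2: boat
  position 3: boat
  position 11: boat
  position 13: boat
  position 14: boat
  position 19: boat
  position 22: boat
  position 25: boat

8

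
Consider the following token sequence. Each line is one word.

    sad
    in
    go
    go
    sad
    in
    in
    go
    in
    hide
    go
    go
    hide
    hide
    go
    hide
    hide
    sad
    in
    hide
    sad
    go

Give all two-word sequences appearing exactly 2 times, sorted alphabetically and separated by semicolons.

go go; go hide; hide go; hide hide; hide sad; in go; in hide

Bigram counts meeting the condition (exactly 2 times):
  go go: 2
  go hide: 2
  hide go: 2
  hide hide: 2
  hide sad: 2
  in go: 2
  in hide: 2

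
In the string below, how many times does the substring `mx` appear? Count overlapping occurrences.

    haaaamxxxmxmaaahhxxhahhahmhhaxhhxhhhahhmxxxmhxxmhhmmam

3

Sliding a length-2 window over the 54 characters (53 positions):
  position 6–7: mx
  position 10–11: mx
  position 40–41: mx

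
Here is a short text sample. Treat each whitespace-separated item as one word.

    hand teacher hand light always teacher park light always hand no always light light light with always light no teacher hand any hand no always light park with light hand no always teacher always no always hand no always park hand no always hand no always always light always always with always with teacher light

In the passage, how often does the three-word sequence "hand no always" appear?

6

Scanning the 53 overlapping trigram windows for "hand no always":
  position 10–12: hand no always
  position 23–25: hand no always
  position 30–32: hand no always
  position 37–39: hand no always
  position 41–43: hand no always
  position 44–46: hand no always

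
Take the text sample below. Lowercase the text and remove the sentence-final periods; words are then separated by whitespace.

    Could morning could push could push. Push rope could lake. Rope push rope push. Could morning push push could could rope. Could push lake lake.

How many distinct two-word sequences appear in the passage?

15

25 tokens → 24 bigram windows in total.
Repeated bigrams (each contributes count−1 duplicates):
  could push: 3
  push could: 3
  could morning: 2
  push push: 2
  push rope: 2
  rope could: 2
  rope push: 2
9 duplicate windows → 24 − 9 = 15 distinct.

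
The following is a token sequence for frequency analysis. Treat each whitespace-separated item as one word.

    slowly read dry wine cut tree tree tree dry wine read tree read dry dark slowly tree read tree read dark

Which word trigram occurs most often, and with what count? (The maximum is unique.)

"read tree read", 2 times

Trigram frequencies (highest first):
  read tree read: 2
  slowly read dry: 1
  read dry wine: 1
  dry wine cut: 1
  wine cut tree: 1
  cut tree tree: 1
  … (12 more, each ≤ 1)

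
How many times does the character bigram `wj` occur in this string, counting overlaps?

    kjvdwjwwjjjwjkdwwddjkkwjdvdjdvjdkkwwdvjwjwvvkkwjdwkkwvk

Sliding a length-2 window over the 55 characters (54 positions):
  position 5–6: wj
  position 8–9: wj
  position 12–13: wj
  position 23–24: wj
  position 40–41: wj
  position 47–48: wj

6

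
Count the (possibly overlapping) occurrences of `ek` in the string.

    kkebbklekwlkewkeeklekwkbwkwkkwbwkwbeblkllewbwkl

Sliding a length-2 window over the 47 characters (46 positions):
  position 8–9: ek
  position 17–18: ek
  position 20–21: ek

3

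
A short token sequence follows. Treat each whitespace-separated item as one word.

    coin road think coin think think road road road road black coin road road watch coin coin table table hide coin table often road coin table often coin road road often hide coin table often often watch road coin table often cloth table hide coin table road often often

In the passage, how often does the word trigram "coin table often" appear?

Scanning the 47 overlapping trigram windows for "coin table often":
  position 21–23: coin table often
  position 25–27: coin table often
  position 33–35: coin table often
  position 39–41: coin table often

4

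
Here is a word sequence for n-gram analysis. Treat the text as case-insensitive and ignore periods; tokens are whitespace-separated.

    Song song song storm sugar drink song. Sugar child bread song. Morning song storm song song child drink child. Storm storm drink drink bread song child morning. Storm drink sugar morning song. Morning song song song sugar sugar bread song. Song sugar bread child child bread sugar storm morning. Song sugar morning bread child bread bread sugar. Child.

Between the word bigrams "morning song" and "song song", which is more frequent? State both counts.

"song song" (6 vs 4)

"morning song": 4 occurrences
"song song": 6 occurrences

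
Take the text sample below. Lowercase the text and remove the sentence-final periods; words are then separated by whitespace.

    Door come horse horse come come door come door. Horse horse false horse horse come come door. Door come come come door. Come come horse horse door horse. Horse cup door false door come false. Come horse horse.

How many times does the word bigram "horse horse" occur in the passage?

6

Scanning the 37 overlapping bigram windows for "horse horse":
  position 3–4: horse horse
  position 10–11: horse horse
  position 13–14: horse horse
  position 25–26: horse horse
  position 28–29: horse horse
  position 37–38: horse horse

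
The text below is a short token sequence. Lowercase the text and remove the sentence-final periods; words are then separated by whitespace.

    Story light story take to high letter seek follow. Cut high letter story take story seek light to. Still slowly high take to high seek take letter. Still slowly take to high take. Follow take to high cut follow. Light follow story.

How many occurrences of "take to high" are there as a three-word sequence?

Scanning the 40 overlapping trigram windows for "take to high":
  position 4–6: take to high
  position 22–24: take to high
  position 30–32: take to high
  position 35–37: take to high

4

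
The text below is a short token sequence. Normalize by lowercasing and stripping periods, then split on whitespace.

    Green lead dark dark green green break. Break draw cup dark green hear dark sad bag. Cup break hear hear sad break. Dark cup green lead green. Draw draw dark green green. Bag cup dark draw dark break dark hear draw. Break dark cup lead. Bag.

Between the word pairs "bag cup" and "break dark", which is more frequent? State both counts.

"bag cup": 2 occurrences
"break dark": 3 occurrences

"break dark" (3 vs 2)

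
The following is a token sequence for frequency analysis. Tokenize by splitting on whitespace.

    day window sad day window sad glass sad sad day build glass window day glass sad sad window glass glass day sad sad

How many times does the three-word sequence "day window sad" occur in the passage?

Scanning the 21 overlapping trigram windows for "day window sad":
  position 1–3: day window sad
  position 4–6: day window sad

2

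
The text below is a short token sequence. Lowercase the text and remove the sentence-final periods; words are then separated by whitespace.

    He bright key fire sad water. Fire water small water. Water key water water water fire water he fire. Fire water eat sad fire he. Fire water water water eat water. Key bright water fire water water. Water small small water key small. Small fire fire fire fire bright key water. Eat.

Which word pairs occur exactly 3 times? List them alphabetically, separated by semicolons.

Bigram counts meeting the condition (exactly 3 times):
  water eat: 3
  water fire: 3
  water key: 3

water eat; water fire; water key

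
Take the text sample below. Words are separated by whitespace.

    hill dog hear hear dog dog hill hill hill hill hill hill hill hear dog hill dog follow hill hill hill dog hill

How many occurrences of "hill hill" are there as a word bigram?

Scanning the 22 overlapping bigram windows for "hill hill":
  position 7–8: hill hill
  position 8–9: hill hill
  position 9–10: hill hill
  position 10–11: hill hill
  position 11–12: hill hill
  position 12–13: hill hill
  position 19–20: hill hill
  position 20–21: hill hill

8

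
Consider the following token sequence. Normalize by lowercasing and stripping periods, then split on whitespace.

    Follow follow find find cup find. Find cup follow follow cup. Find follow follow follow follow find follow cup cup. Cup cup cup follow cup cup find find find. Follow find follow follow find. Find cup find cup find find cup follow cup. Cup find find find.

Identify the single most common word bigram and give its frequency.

Bigram frequencies (highest first):
  find find: 8
  follow follow: 6
  cup find: 6
  cup cup: 6
  find cup: 5
  follow find: 4
  … (3 more, each ≤ 4)

"find find", 8 times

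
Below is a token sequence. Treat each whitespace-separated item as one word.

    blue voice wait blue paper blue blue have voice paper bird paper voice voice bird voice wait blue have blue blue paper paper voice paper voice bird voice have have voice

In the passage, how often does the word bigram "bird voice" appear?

Scanning the 30 overlapping bigram windows for "bird voice":
  position 15–16: bird voice
  position 27–28: bird voice

2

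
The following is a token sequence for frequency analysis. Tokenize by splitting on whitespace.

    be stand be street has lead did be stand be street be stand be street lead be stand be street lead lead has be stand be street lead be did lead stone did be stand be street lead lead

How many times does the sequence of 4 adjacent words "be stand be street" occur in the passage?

Scanning the 36 overlapping 4-gram windows for "be stand be street":
  position 1–4: be stand be street
  position 8–11: be stand be street
  position 12–15: be stand be street
  position 17–20: be stand be street
  position 24–27: be stand be street
  position 34–37: be stand be street

6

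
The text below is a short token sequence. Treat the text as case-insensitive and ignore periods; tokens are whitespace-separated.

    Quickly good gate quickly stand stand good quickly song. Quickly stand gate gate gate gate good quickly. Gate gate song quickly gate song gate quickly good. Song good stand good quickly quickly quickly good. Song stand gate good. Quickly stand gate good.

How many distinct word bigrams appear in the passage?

42 tokens → 41 bigram windows in total.
Repeated bigrams (each contributes count−1 duplicates):
  gate gate: 4
  good quickly: 4
  gate good: 3
  quickly good: 3
  quickly stand: 3
  stand gate: 3
  gate quickly: 2
  gate song: 2
  … (5 more repeated)
21 duplicate windows → 41 − 21 = 20 distinct.

20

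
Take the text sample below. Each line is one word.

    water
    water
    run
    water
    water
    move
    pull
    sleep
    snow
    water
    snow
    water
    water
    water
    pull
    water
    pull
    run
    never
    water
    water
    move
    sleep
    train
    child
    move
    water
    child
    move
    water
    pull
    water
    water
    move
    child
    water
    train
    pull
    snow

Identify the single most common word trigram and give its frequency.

"water water move", 3 times

Trigram frequencies (highest first):
  water water move: 3
  water pull water: 2
  child move water: 2
  water water run: 1
  water run water: 1
  run water water: 1
  … (27 more, each ≤ 1)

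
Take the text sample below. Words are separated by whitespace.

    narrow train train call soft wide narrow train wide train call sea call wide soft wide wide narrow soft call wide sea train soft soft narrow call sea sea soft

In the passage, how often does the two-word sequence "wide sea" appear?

Scanning the 29 overlapping bigram windows for "wide sea":
  position 21–22: wide sea

1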